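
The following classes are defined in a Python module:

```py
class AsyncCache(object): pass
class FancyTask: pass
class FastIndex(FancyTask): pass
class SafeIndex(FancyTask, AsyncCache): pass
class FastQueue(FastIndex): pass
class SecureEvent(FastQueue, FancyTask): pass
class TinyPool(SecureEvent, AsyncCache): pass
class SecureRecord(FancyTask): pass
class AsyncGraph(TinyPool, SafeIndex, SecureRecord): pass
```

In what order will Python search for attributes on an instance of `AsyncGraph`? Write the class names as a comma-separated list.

AsyncGraph, TinyPool, SecureEvent, FastQueue, FastIndex, SafeIndex, SecureRecord, FancyTask, AsyncCache, object

L[AsyncGraph] = AsyncGraph + merge(L[TinyPool], L[SafeIndex], L[SecureRecord], [TinyPool SafeIndex SecureRecord])
  take TinyPool:  [TinyPool SecureEvent FastQueue FastIndex FancyTask AsyncCache object] + [SafeIndex FancyTask AsyncCache object] + [SecureRecord FancyTask object] + [TinyPool SafeIndex SecureRecord]
  take SecureEvent:  [SecureEvent FastQueue FastIndex FancyTask AsyncCache object] + [SafeIndex FancyTask AsyncCache object] + [SecureRecord FancyTask object] + [SafeIndex SecureRecord]
  take FastQueue:  [FastQueue FastIndex FancyTask AsyncCache object] + [SafeIndex FancyTask AsyncCache object] + [SecureRecord FancyTask object] + [SafeIndex SecureRecord]
  take FastIndex:  [FastIndex FancyTask AsyncCache object] + [SafeIndex FancyTask AsyncCache object] + [SecureRecord FancyTask object] + [SafeIndex SecureRecord]
  take SafeIndex:  [FancyTask AsyncCache object] + [SafeIndex FancyTask AsyncCache object] + [SecureRecord FancyTask object] + [SafeIndex SecureRecord]
  take SecureRecord:  [FancyTask AsyncCache object] + [FancyTask AsyncCache object] + [SecureRecord FancyTask object] + [SecureRecord]
  take FancyTask:  [FancyTask AsyncCache object] + [FancyTask AsyncCache object] + [FancyTask object]
  take AsyncCache:  [AsyncCache object] + [AsyncCache object] + [object]
  take object:  [object] + [object] + [object]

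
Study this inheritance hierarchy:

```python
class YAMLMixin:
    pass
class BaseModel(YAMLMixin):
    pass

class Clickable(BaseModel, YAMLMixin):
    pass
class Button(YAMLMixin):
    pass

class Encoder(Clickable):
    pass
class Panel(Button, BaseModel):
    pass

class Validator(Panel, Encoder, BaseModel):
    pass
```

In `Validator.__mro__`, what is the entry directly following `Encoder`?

L[Validator] = Validator + merge(L[Panel], L[Encoder], L[BaseModel], [Panel Encoder BaseModel])
  take Panel:  [Panel Button BaseModel YAMLMixin object] + [Encoder Clickable BaseModel YAMLMixin object] + [BaseModel YAMLMixin object] + [Panel Encoder BaseModel]
  take Button:  [Button BaseModel YAMLMixin object] + [Encoder Clickable BaseModel YAMLMixin object] + [BaseModel YAMLMixin object] + [Encoder BaseModel]
  take Encoder:  [BaseModel YAMLMixin object] + [Encoder Clickable BaseModel YAMLMixin object] + [BaseModel YAMLMixin object] + [Encoder BaseModel]
  take Clickable:  [BaseModel YAMLMixin object] + [Clickable BaseModel YAMLMixin object] + [BaseModel YAMLMixin object] + [BaseModel]
  take BaseModel:  [BaseModel YAMLMixin object] + [BaseModel YAMLMixin object] + [BaseModel YAMLMixin object] + [BaseModel]
  take YAMLMixin:  [YAMLMixin object] + [YAMLMixin object] + [YAMLMixin object]
  take object:  [object] + [object] + [object]
MRO: Validator Panel Button Encoder Clickable BaseModel YAMLMixin object
Encoder is at position 3; next is Clickable.

Clickable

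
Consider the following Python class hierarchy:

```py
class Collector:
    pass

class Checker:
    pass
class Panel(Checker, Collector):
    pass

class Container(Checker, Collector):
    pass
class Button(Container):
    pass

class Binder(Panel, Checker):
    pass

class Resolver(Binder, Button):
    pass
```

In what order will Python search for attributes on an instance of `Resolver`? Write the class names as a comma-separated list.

Resolver, Binder, Panel, Button, Container, Checker, Collector, object

L[Resolver] = Resolver + merge(L[Binder], L[Button], [Binder Button])
  take Binder:  [Binder Panel Checker Collector object] + [Button Container Checker Collector object] + [Binder Button]
  take Panel:  [Panel Checker Collector object] + [Button Container Checker Collector object] + [Button]
  take Button:  [Checker Collector object] + [Button Container Checker Collector object] + [Button]
  take Container:  [Checker Collector object] + [Container Checker Collector object]
  take Checker:  [Checker Collector object] + [Checker Collector object]
  take Collector:  [Collector object] + [Collector object]
  take object:  [object] + [object]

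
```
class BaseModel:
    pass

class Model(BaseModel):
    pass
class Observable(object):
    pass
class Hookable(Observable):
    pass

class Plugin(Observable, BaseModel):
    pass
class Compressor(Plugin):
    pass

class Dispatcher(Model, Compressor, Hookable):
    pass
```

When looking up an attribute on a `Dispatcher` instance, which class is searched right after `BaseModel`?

object

L[Dispatcher] = Dispatcher + merge(L[Model], L[Compressor], L[Hookable], [Model Compressor Hookable])
  take Model:  [Model BaseModel object] + [Compressor Plugin Observable BaseModel object] + [Hookable Observable object] + [Model Compressor Hookable]
  take Compressor:  [BaseModel object] + [Compressor Plugin Observable BaseModel object] + [Hookable Observable object] + [Compressor Hookable]
  take Plugin:  [BaseModel object] + [Plugin Observable BaseModel object] + [Hookable Observable object] + [Hookable]
  take Hookable:  [BaseModel object] + [Observable BaseModel object] + [Hookable Observable object] + [Hookable]
  take Observable:  [BaseModel object] + [Observable BaseModel object] + [Observable object]
  take BaseModel:  [BaseModel object] + [BaseModel object] + [object]
  take object:  [object] + [object] + [object]
MRO: Dispatcher Model Compressor Plugin Hookable Observable BaseModel object
BaseModel is at position 6; next is object.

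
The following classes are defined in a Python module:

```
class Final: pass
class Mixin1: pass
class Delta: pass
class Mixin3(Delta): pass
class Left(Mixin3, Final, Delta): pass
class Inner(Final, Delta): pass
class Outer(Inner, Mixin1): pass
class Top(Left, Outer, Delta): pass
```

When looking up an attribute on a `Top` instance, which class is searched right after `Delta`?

Mixin1

L[Top] = Top + merge(L[Left], L[Outer], L[Delta], [Left Outer Delta])
  take Left:  [Left Mixin3 Final Delta object] + [Outer Inner Final Delta Mixin1 object] + [Delta object] + [Left Outer Delta]
  take Mixin3:  [Mixin3 Final Delta object] + [Outer Inner Final Delta Mixin1 object] + [Delta object] + [Outer Delta]
  take Outer:  [Final Delta object] + [Outer Inner Final Delta Mixin1 object] + [Delta object] + [Outer Delta]
  take Inner:  [Final Delta object] + [Inner Final Delta Mixin1 object] + [Delta object] + [Delta]
  take Final:  [Final Delta object] + [Final Delta Mixin1 object] + [Delta object] + [Delta]
  take Delta:  [Delta object] + [Delta Mixin1 object] + [Delta object] + [Delta]
  take Mixin1:  [object] + [Mixin1 object] + [object]
  take object:  [object] + [object] + [object]
MRO: Top Left Mixin3 Outer Inner Final Delta Mixin1 object
Delta is at position 6; next is Mixin1.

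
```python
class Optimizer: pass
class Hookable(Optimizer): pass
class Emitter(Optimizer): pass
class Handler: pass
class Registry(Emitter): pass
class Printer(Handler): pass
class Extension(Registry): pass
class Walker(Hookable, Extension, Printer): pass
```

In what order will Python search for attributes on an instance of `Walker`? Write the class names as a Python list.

L[Walker] = Walker + merge(L[Hookable], L[Extension], L[Printer], [Hookable Extension Printer])
  take Hookable:  [Hookable Optimizer object] + [Extension Registry Emitter Optimizer object] + [Printer Handler object] + [Hookable Extension Printer]
  take Extension:  [Optimizer object] + [Extension Registry Emitter Optimizer object] + [Printer Handler object] + [Extension Printer]
  take Registry:  [Optimizer object] + [Registry Emitter Optimizer object] + [Printer Handler object] + [Printer]
  take Emitter:  [Optimizer object] + [Emitter Optimizer object] + [Printer Handler object] + [Printer]
  take Optimizer:  [Optimizer object] + [Optimizer object] + [Printer Handler object] + [Printer]
  take Printer:  [object] + [object] + [Printer Handler object] + [Printer]
  take Handler:  [object] + [object] + [Handler object]
  take object:  [object] + [object] + [object]

[Walker, Hookable, Extension, Registry, Emitter, Optimizer, Printer, Handler, object]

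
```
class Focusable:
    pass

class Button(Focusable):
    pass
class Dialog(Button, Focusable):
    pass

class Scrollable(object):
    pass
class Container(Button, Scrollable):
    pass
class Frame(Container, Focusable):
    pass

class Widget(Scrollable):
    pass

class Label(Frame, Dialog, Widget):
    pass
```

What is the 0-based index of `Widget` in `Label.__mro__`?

6

L[Label] = Label + merge(L[Frame], L[Dialog], L[Widget], [Frame Dialog Widget])
  take Frame:  [Frame Container Button Focusable Scrollable object] + [Dialog Button Focusable object] + [Widget Scrollable object] + [Frame Dialog Widget]
  take Container:  [Container Button Focusable Scrollable object] + [Dialog Button Focusable object] + [Widget Scrollable object] + [Dialog Widget]
  take Dialog:  [Button Focusable Scrollable object] + [Dialog Button Focusable object] + [Widget Scrollable object] + [Dialog Widget]
  take Button:  [Button Focusable Scrollable object] + [Button Focusable object] + [Widget Scrollable object] + [Widget]
  take Focusable:  [Focusable Scrollable object] + [Focusable object] + [Widget Scrollable object] + [Widget]
  take Widget:  [Scrollable object] + [object] + [Widget Scrollable object] + [Widget]
  take Scrollable:  [Scrollable object] + [object] + [Scrollable object]
  take object:  [object] + [object] + [object]
MRO: Label Frame Container Dialog Button Focusable Widget Scrollable object
Widget sits at index 6.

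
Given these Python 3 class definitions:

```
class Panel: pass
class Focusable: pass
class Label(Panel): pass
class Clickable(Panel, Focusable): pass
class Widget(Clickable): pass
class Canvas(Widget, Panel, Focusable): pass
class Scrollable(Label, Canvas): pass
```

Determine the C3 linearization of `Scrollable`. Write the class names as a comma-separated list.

Scrollable, Label, Canvas, Widget, Clickable, Panel, Focusable, object

L[Scrollable] = Scrollable + merge(L[Label], L[Canvas], [Label Canvas])
  take Label:  [Label Panel object] + [Canvas Widget Clickable Panel Focusable object] + [Label Canvas]
  take Canvas:  [Panel object] + [Canvas Widget Clickable Panel Focusable object] + [Canvas]
  take Widget:  [Panel object] + [Widget Clickable Panel Focusable object]
  take Clickable:  [Panel object] + [Clickable Panel Focusable object]
  take Panel:  [Panel object] + [Panel Focusable object]
  take Focusable:  [object] + [Focusable object]
  take object:  [object] + [object]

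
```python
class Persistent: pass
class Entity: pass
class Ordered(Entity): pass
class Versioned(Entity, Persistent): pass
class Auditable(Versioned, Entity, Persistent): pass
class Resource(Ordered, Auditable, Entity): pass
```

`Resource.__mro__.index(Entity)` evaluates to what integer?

L[Resource] = Resource + merge(L[Ordered], L[Auditable], L[Entity], [Ordered Auditable Entity])
  take Ordered:  [Ordered Entity object] + [Auditable Versioned Entity Persistent object] + [Entity object] + [Ordered Auditable Entity]
  take Auditable:  [Entity object] + [Auditable Versioned Entity Persistent object] + [Entity object] + [Auditable Entity]
  take Versioned:  [Entity object] + [Versioned Entity Persistent object] + [Entity object] + [Entity]
  take Entity:  [Entity object] + [Entity Persistent object] + [Entity object] + [Entity]
  take Persistent:  [object] + [Persistent object] + [object]
  take object:  [object] + [object] + [object]
MRO: Resource Ordered Auditable Versioned Entity Persistent object
Entity sits at index 4.

4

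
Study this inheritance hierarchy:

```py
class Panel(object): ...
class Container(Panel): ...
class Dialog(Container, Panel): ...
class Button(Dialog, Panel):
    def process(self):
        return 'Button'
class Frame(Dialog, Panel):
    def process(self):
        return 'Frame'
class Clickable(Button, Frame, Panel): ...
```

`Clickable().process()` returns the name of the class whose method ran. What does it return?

L[Clickable] = Clickable + merge(L[Button], L[Frame], L[Panel], [Button Frame Panel])
  take Button:  [Button Dialog Container Panel object] + [Frame Dialog Container Panel object] + [Panel object] + [Button Frame Panel]
  take Frame:  [Dialog Container Panel object] + [Frame Dialog Container Panel object] + [Panel object] + [Frame Panel]
  take Dialog:  [Dialog Container Panel object] + [Dialog Container Panel object] + [Panel object] + [Panel]
  take Container:  [Container Panel object] + [Container Panel object] + [Panel object] + [Panel]
  take Panel:  [Panel object] + [Panel object] + [Panel object] + [Panel]
  take object:  [object] + [object] + [object]
MRO: Clickable Button Frame Dialog Container Panel object
process is defined in: Button, Frame. First along the MRO is Button.

Button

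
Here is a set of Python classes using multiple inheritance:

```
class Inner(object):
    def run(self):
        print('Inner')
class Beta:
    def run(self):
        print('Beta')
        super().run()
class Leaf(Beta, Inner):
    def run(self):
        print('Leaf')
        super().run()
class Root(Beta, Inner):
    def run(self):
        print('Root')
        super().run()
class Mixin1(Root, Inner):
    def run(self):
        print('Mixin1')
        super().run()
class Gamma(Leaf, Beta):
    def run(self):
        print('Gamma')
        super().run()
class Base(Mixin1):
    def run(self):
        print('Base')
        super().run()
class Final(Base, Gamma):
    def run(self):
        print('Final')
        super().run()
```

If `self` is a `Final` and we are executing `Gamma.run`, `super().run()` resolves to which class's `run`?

L[Final] = Final + merge(L[Base], L[Gamma], [Base Gamma])
  take Base:  [Base Mixin1 Root Beta Inner object] + [Gamma Leaf Beta Inner object] + [Base Gamma]
  take Mixin1:  [Mixin1 Root Beta Inner object] + [Gamma Leaf Beta Inner object] + [Gamma]
  take Root:  [Root Beta Inner object] + [Gamma Leaf Beta Inner object] + [Gamma]
  take Gamma:  [Beta Inner object] + [Gamma Leaf Beta Inner object] + [Gamma]
  take Leaf:  [Beta Inner object] + [Leaf Beta Inner object]
  take Beta:  [Beta Inner object] + [Beta Inner object]
  take Inner:  [Inner object] + [Inner object]
  take object:  [object] + [object]
MRO: Final Base Mixin1 Root Gamma Leaf Beta Inner object
super() in Gamma.run on a Final instance goes to the class after Gamma in Final's MRO: Leaf.

Leaf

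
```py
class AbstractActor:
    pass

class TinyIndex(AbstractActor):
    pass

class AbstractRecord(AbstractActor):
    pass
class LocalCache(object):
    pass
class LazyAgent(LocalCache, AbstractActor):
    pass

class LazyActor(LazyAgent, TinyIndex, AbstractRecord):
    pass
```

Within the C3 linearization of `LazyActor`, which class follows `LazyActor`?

L[LazyActor] = LazyActor + merge(L[LazyAgent], L[TinyIndex], L[AbstractRecord], [LazyAgent TinyIndex AbstractRecord])
  take LazyAgent:  [LazyAgent LocalCache AbstractActor object] + [TinyIndex AbstractActor object] + [AbstractRecord AbstractActor object] + [LazyAgent TinyIndex AbstractRecord]
  take LocalCache:  [LocalCache AbstractActor object] + [TinyIndex AbstractActor object] + [AbstractRecord AbstractActor object] + [TinyIndex AbstractRecord]
  take TinyIndex:  [AbstractActor object] + [TinyIndex AbstractActor object] + [AbstractRecord AbstractActor object] + [TinyIndex AbstractRecord]
  take AbstractRecord:  [AbstractActor object] + [AbstractActor object] + [AbstractRecord AbstractActor object] + [AbstractRecord]
  take AbstractActor:  [AbstractActor object] + [AbstractActor object] + [AbstractActor object]
  take object:  [object] + [object] + [object]
MRO: LazyActor LazyAgent LocalCache TinyIndex AbstractRecord AbstractActor object
LazyActor is at position 0; next is LazyAgent.

LazyAgent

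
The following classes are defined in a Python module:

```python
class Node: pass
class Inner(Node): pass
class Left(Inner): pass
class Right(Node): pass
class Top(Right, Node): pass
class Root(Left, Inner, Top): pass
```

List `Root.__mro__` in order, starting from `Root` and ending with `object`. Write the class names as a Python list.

L[Root] = Root + merge(L[Left], L[Inner], L[Top], [Left Inner Top])
  take Left:  [Left Inner Node object] + [Inner Node object] + [Top Right Node object] + [Left Inner Top]
  take Inner:  [Inner Node object] + [Inner Node object] + [Top Right Node object] + [Inner Top]
  take Top:  [Node object] + [Node object] + [Top Right Node object] + [Top]
  take Right:  [Node object] + [Node object] + [Right Node object]
  take Node:  [Node object] + [Node object] + [Node object]
  take object:  [object] + [object] + [object]

[Root, Left, Inner, Top, Right, Node, object]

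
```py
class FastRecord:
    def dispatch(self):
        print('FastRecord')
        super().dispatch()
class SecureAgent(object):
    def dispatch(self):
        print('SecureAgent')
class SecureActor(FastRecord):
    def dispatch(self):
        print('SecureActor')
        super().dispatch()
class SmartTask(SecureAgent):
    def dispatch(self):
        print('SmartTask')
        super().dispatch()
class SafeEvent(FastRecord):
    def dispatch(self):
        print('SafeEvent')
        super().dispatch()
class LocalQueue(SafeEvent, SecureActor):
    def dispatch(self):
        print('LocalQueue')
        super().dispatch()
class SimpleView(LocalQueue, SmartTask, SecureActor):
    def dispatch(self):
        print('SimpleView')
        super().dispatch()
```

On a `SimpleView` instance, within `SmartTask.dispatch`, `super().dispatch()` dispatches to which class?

L[SimpleView] = SimpleView + merge(L[LocalQueue], L[SmartTask], L[SecureActor], [LocalQueue SmartTask SecureActor])
  take LocalQueue:  [LocalQueue SafeEvent SecureActor FastRecord object] + [SmartTask SecureAgent object] + [SecureActor FastRecord object] + [LocalQueue SmartTask SecureActor]
  take SafeEvent:  [SafeEvent SecureActor FastRecord object] + [SmartTask SecureAgent object] + [SecureActor FastRecord object] + [SmartTask SecureActor]
  take SmartTask:  [SecureActor FastRecord object] + [SmartTask SecureAgent object] + [SecureActor FastRecord object] + [SmartTask SecureActor]
  take SecureActor:  [SecureActor FastRecord object] + [SecureAgent object] + [SecureActor FastRecord object] + [SecureActor]
  take FastRecord:  [FastRecord object] + [SecureAgent object] + [FastRecord object]
  take SecureAgent:  [object] + [SecureAgent object] + [object]
  take object:  [object] + [object] + [object]
MRO: SimpleView LocalQueue SafeEvent SmartTask SecureActor FastRecord SecureAgent object
super() in SmartTask.dispatch on a SimpleView instance goes to the class after SmartTask in SimpleView's MRO: SecureActor.

SecureActor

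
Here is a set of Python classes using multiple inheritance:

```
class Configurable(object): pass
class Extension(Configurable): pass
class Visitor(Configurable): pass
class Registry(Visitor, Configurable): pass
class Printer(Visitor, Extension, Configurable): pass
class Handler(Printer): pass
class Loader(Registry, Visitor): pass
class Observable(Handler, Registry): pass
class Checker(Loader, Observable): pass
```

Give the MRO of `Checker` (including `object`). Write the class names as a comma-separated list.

Checker, Loader, Observable, Handler, Printer, Registry, Visitor, Extension, Configurable, object

L[Checker] = Checker + merge(L[Loader], L[Observable], [Loader Observable])
  take Loader:  [Loader Registry Visitor Configurable object] + [Observable Handler Printer Registry Visitor Extension Configurable object] + [Loader Observable]
  take Observable:  [Registry Visitor Configurable object] + [Observable Handler Printer Registry Visitor Extension Configurable object] + [Observable]
  take Handler:  [Registry Visitor Configurable object] + [Handler Printer Registry Visitor Extension Configurable object]
  take Printer:  [Registry Visitor Configurable object] + [Printer Registry Visitor Extension Configurable object]
  take Registry:  [Registry Visitor Configurable object] + [Registry Visitor Extension Configurable object]
  take Visitor:  [Visitor Configurable object] + [Visitor Extension Configurable object]
  take Extension:  [Configurable object] + [Extension Configurable object]
  take Configurable:  [Configurable object] + [Configurable object]
  take object:  [object] + [object]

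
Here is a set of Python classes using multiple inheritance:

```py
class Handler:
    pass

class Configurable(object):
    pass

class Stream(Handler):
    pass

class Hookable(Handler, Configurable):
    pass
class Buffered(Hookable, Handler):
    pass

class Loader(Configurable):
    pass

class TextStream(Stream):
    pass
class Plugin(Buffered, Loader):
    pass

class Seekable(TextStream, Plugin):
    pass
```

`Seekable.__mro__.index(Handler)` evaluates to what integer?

6

L[Seekable] = Seekable + merge(L[TextStream], L[Plugin], [TextStream Plugin])
  take TextStream:  [TextStream Stream Handler object] + [Plugin Buffered Hookable Handler Loader Configurable object] + [TextStream Plugin]
  take Stream:  [Stream Handler object] + [Plugin Buffered Hookable Handler Loader Configurable object] + [Plugin]
  take Plugin:  [Handler object] + [Plugin Buffered Hookable Handler Loader Configurable object] + [Plugin]
  take Buffered:  [Handler object] + [Buffered Hookable Handler Loader Configurable object]
  take Hookable:  [Handler object] + [Hookable Handler Loader Configurable object]
  take Handler:  [Handler object] + [Handler Loader Configurable object]
  take Loader:  [object] + [Loader Configurable object]
  take Configurable:  [object] + [Configurable object]
  take object:  [object] + [object]
MRO: Seekable TextStream Stream Plugin Buffered Hookable Handler Loader Configurable object
Handler sits at index 6.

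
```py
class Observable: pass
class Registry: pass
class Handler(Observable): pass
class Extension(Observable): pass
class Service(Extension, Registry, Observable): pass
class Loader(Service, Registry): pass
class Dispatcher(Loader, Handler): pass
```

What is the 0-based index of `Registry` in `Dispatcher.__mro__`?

L[Dispatcher] = Dispatcher + merge(L[Loader], L[Handler], [Loader Handler])
  take Loader:  [Loader Service Extension Registry Observable object] + [Handler Observable object] + [Loader Handler]
  take Service:  [Service Extension Registry Observable object] + [Handler Observable object] + [Handler]
  take Extension:  [Extension Registry Observable object] + [Handler Observable object] + [Handler]
  take Registry:  [Registry Observable object] + [Handler Observable object] + [Handler]
  take Handler:  [Observable object] + [Handler Observable object] + [Handler]
  take Observable:  [Observable object] + [Observable object]
  take object:  [object] + [object]
MRO: Dispatcher Loader Service Extension Registry Handler Observable object
Registry sits at index 4.

4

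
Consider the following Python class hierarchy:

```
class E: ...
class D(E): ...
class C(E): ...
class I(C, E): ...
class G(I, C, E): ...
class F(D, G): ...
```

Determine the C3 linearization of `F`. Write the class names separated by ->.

L[F] = F + merge(L[D], L[G], [D G])
  take D:  [D E object] + [G I C E object] + [D G]
  take G:  [E object] + [G I C E object] + [G]
  take I:  [E object] + [I C E object]
  take C:  [E object] + [C E object]
  take E:  [E object] + [E object]
  take object:  [object] + [object]

F -> D -> G -> I -> C -> E -> object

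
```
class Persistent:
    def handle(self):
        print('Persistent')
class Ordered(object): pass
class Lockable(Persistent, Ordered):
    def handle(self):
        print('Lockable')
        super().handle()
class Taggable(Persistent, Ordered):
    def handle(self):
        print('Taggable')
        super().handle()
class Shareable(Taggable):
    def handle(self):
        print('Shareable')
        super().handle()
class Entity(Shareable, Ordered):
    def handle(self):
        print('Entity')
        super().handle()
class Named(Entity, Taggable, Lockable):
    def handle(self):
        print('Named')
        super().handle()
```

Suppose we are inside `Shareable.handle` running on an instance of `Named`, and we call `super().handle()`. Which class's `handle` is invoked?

L[Named] = Named + merge(L[Entity], L[Taggable], L[Lockable], [Entity Taggable Lockable])
  take Entity:  [Entity Shareable Taggable Persistent Ordered object] + [Taggable Persistent Ordered object] + [Lockable Persistent Ordered object] + [Entity Taggable Lockable]
  take Shareable:  [Shareable Taggable Persistent Ordered object] + [Taggable Persistent Ordered object] + [Lockable Persistent Ordered object] + [Taggable Lockable]
  take Taggable:  [Taggable Persistent Ordered object] + [Taggable Persistent Ordered object] + [Lockable Persistent Ordered object] + [Taggable Lockable]
  take Lockable:  [Persistent Ordered object] + [Persistent Ordered object] + [Lockable Persistent Ordered object] + [Lockable]
  take Persistent:  [Persistent Ordered object] + [Persistent Ordered object] + [Persistent Ordered object]
  take Ordered:  [Ordered object] + [Ordered object] + [Ordered object]
  take object:  [object] + [object] + [object]
MRO: Named Entity Shareable Taggable Lockable Persistent Ordered object
super() in Shareable.handle on a Named instance goes to the class after Shareable in Named's MRO: Taggable.

Taggable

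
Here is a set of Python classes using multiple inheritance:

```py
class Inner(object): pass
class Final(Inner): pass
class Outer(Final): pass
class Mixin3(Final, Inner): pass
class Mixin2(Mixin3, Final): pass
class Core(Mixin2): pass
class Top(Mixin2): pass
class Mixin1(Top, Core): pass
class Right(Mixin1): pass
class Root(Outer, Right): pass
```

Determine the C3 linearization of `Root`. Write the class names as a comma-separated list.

Root, Outer, Right, Mixin1, Top, Core, Mixin2, Mixin3, Final, Inner, object

L[Root] = Root + merge(L[Outer], L[Right], [Outer Right])
  take Outer:  [Outer Final Inner object] + [Right Mixin1 Top Core Mixin2 Mixin3 Final Inner object] + [Outer Right]
  take Right:  [Final Inner object] + [Right Mixin1 Top Core Mixin2 Mixin3 Final Inner object] + [Right]
  take Mixin1:  [Final Inner object] + [Mixin1 Top Core Mixin2 Mixin3 Final Inner object]
  take Top:  [Final Inner object] + [Top Core Mixin2 Mixin3 Final Inner object]
  take Core:  [Final Inner object] + [Core Mixin2 Mixin3 Final Inner object]
  take Mixin2:  [Final Inner object] + [Mixin2 Mixin3 Final Inner object]
  take Mixin3:  [Final Inner object] + [Mixin3 Final Inner object]
  take Final:  [Final Inner object] + [Final Inner object]
  take Inner:  [Inner object] + [Inner object]
  take object:  [object] + [object]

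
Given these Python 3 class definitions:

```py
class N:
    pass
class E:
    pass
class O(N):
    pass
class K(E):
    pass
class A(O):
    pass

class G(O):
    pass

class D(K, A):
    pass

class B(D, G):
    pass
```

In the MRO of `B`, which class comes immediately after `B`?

D

L[B] = B + merge(L[D], L[G], [D G])
  take D:  [D K E A O N object] + [G O N object] + [D G]
  take K:  [K E A O N object] + [G O N object] + [G]
  take E:  [E A O N object] + [G O N object] + [G]
  take A:  [A O N object] + [G O N object] + [G]
  take G:  [O N object] + [G O N object] + [G]
  take O:  [O N object] + [O N object]
  take N:  [N object] + [N object]
  take object:  [object] + [object]
MRO: B D K E A G O N object
B is at position 0; next is D.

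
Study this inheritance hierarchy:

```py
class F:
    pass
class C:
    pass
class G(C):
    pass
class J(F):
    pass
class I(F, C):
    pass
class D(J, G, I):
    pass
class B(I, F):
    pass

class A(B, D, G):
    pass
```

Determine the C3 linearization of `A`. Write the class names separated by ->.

A -> B -> D -> J -> G -> I -> F -> C -> object

L[A] = A + merge(L[B], L[D], L[G], [B D G])
  take B:  [B I F C object] + [D J G I F C object] + [G C object] + [B D G]
  take D:  [I F C object] + [D J G I F C object] + [G C object] + [D G]
  take J:  [I F C object] + [J G I F C object] + [G C object] + [G]
  take G:  [I F C object] + [G I F C object] + [G C object] + [G]
  take I:  [I F C object] + [I F C object] + [C object]
  take F:  [F C object] + [F C object] + [C object]
  take C:  [C object] + [C object] + [C object]
  take object:  [object] + [object] + [object]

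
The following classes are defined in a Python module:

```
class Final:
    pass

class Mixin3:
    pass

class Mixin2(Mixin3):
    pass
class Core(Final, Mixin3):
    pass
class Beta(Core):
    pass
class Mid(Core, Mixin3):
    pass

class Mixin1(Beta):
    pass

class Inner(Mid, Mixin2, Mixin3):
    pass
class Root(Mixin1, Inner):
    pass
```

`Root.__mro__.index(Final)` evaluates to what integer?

6

L[Root] = Root + merge(L[Mixin1], L[Inner], [Mixin1 Inner])
  take Mixin1:  [Mixin1 Beta Core Final Mixin3 object] + [Inner Mid Core Final Mixin2 Mixin3 object] + [Mixin1 Inner]
  take Beta:  [Beta Core Final Mixin3 object] + [Inner Mid Core Final Mixin2 Mixin3 object] + [Inner]
  take Inner:  [Core Final Mixin3 object] + [Inner Mid Core Final Mixin2 Mixin3 object] + [Inner]
  take Mid:  [Core Final Mixin3 object] + [Mid Core Final Mixin2 Mixin3 object]
  take Core:  [Core Final Mixin3 object] + [Core Final Mixin2 Mixin3 object]
  take Final:  [Final Mixin3 object] + [Final Mixin2 Mixin3 object]
  take Mixin2:  [Mixin3 object] + [Mixin2 Mixin3 object]
  take Mixin3:  [Mixin3 object] + [Mixin3 object]
  take object:  [object] + [object]
MRO: Root Mixin1 Beta Inner Mid Core Final Mixin2 Mixin3 object
Final sits at index 6.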